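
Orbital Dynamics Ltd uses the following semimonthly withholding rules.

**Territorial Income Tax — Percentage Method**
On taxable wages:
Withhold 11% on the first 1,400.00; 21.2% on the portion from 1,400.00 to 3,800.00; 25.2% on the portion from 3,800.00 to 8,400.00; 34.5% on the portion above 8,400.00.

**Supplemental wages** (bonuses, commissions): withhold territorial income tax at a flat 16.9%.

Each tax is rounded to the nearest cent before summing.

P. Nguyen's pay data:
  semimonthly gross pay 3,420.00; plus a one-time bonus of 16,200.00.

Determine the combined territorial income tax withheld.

Territorial Income Tax: taxable = 3,420.00
  154.00 + 21.2% × (3,420.00 − 1,400.00) = 154.00 + 21.2% × 2,020.00 = 582.24
Supplemental (16.9% flat on bonus): 16.9% × 16,200.00 = 2,737.80
Total territorial income tax: 582.24 + 2,737.80 = 3,320.04

3,320.04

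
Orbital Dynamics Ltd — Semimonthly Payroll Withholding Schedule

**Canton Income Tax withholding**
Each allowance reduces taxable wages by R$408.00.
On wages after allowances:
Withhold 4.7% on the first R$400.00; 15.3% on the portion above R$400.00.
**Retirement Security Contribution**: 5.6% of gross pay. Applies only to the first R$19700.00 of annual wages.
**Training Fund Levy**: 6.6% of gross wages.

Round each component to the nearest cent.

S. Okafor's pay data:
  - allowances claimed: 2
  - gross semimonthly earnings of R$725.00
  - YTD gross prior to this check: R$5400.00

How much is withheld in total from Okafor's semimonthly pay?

Canton Income Tax: taxable = R$725.00 − 2×R$408.00 = R$-91.00
  Taxable ≤ 0 → R$0.00
Retirement Security Contribution: 5.6% × R$725.00 = R$40.60
Training Fund Levy: 6.6% × R$725.00 = R$47.85
Total: R$0.00 + R$40.60 + R$47.85 = R$88.45

R$88.45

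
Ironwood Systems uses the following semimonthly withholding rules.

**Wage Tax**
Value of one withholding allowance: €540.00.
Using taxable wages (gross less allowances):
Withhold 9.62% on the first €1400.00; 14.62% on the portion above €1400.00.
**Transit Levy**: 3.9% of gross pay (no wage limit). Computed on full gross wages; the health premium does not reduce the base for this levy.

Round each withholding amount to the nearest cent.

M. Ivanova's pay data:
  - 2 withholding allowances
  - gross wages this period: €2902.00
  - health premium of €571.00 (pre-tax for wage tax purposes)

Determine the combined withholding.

Wage Tax: taxable = €2902.00 − €571.00 − 2×€540.00 = €1251.00
  9.62% × €1251.00 = €120.35
Transit Levy: 3.9% × €2902.00 = €113.18
Total: €120.35 + €113.18 = €233.53

€233.53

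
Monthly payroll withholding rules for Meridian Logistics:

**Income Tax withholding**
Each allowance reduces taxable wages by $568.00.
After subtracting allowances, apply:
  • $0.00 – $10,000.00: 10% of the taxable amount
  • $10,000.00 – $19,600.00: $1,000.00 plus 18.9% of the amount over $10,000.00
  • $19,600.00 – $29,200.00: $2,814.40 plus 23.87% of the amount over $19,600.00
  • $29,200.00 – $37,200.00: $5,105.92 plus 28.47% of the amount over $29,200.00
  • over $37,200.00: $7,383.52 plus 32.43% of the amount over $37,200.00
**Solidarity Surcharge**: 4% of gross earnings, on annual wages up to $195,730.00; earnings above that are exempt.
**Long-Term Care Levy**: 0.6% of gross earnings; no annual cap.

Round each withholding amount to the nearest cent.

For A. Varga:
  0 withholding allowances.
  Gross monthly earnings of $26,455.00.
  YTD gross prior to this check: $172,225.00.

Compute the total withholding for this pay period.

$5,549.62

Income Tax: taxable = $26,455.00
  $2,814.40 + 23.87% × ($26,455.00 − $19,600.00) = $2,814.40 + 23.87% × $6,855.00 = $4,450.69
Solidarity Surcharge: cap $195,730.00 − YTD $172,225.00 = $23,505.00 subject; 4% × $23,505.00 = $940.20
Long-Term Care Levy: 0.6% × $26,455.00 = $158.73
Total: $4,450.69 + $940.20 + $158.73 = $5,549.62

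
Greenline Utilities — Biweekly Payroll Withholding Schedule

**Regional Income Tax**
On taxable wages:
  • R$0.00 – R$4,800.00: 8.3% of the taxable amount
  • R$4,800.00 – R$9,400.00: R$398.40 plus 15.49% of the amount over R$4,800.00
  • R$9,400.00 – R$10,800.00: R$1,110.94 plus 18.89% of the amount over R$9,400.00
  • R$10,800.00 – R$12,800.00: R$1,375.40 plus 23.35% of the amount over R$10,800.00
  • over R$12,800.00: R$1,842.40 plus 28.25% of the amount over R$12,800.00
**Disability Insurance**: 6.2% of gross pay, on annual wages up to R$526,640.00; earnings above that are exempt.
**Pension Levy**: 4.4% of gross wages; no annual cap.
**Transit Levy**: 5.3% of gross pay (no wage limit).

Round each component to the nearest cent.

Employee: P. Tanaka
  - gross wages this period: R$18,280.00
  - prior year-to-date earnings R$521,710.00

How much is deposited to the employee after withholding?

R$12,810.68

Regional Income Tax: taxable = R$18,280.00
  R$1,842.40 + 28.25% × (R$18,280.00 − R$12,800.00) = R$1,842.40 + 28.25% × R$5,480.00 = R$3,390.50
Disability Insurance: cap R$526,640.00 − YTD R$521,710.00 = R$4,930.00 subject; 6.2% × R$4,930.00 = R$305.66
Pension Levy: 4.4% × R$18,280.00 = R$804.32
Transit Levy: 5.3% × R$18,280.00 = R$968.84
Total withheld: R$3,390.50 + R$305.66 + R$804.32 + R$968.84 = R$5,469.32
Net pay: R$18,280.00 − R$5,469.32 = R$12,810.68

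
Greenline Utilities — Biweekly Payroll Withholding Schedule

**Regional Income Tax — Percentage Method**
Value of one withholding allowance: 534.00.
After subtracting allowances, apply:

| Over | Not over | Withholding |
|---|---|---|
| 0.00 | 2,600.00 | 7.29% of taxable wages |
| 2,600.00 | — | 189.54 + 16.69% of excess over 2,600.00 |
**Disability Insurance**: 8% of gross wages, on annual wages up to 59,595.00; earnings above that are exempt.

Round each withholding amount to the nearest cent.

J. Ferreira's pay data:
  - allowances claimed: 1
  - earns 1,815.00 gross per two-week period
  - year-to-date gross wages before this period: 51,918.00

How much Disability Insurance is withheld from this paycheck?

145.20

Disability Insurance: 8% × 1,815.00 = 145.20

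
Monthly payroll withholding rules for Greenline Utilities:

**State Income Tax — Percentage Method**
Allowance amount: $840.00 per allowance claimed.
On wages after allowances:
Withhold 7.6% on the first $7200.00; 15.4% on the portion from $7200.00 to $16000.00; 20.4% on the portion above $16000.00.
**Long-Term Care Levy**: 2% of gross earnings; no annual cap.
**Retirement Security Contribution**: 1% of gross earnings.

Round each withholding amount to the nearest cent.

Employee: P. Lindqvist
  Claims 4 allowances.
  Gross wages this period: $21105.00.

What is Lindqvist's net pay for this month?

$18213.47

State Income Tax: taxable = $21105.00 − 4×$840.00 = $17745.00
  $1902.40 + 20.4% × ($17745.00 − $16000.00) = $1902.40 + 20.4% × $1745.00 = $2258.38
Long-Term Care Levy: 2% × $21105.00 = $422.10
Retirement Security Contribution: 1% × $21105.00 = $211.05
Total withheld: $2258.38 + $422.10 + $211.05 = $2891.53
Net pay: $21105.00 − $2891.53 = $18213.47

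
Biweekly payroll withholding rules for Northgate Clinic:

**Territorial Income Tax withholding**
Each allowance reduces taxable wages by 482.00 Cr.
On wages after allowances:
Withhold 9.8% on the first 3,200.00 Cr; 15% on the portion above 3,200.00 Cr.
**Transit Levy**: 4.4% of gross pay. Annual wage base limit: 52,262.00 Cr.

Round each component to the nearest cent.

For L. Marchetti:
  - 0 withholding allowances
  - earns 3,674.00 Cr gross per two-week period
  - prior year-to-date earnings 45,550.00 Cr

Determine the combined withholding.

546.36 Cr

Territorial Income Tax: taxable = 3,674.00 Cr
  313.60 Cr + 15% × (3,674.00 Cr − 3,200.00 Cr) = 313.60 Cr + 15% × 474.00 Cr = 384.70 Cr
Transit Levy: 4.4% × 3,674.00 Cr = 161.66 Cr
Total: 384.70 Cr + 161.66 Cr = 546.36 Cr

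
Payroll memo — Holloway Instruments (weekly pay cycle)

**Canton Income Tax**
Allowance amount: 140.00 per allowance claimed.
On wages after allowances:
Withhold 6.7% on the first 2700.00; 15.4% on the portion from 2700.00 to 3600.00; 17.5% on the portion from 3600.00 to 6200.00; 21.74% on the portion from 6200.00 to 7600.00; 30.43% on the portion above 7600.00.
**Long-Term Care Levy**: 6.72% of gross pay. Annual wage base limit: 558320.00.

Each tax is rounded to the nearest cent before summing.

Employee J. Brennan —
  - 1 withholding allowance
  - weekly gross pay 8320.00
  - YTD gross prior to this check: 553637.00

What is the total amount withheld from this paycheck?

1570.05

Canton Income Tax: taxable = 8320.00 − 1×140.00 = 8180.00
  1078.86 + 30.43% × (8180.00 − 7600.00) = 1078.86 + 30.43% × 580.00 = 1255.35
Long-Term Care Levy: cap 558320.00 − YTD 553637.00 = 4683.00 subject; 6.72% × 4683.00 = 314.70
Total: 1255.35 + 314.70 = 1570.05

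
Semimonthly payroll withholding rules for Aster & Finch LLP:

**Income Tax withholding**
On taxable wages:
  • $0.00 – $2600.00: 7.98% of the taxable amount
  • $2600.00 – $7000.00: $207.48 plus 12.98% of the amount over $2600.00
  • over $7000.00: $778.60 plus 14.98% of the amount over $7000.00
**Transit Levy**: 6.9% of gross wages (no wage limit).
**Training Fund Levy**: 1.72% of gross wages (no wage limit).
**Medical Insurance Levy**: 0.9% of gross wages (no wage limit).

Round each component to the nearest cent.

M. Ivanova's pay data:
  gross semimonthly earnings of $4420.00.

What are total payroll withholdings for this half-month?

Income Tax: taxable = $4420.00
  $207.48 + 12.98% × ($4420.00 − $2600.00) = $207.48 + 12.98% × $1820.00 = $443.72
Transit Levy: 6.9% × $4420.00 = $304.98
Training Fund Levy: 1.72% × $4420.00 = $76.02
Medical Insurance Levy: 0.9% × $4420.00 = $39.78
Total: $443.72 + $304.98 + $76.02 + $39.78 = $864.50

$864.50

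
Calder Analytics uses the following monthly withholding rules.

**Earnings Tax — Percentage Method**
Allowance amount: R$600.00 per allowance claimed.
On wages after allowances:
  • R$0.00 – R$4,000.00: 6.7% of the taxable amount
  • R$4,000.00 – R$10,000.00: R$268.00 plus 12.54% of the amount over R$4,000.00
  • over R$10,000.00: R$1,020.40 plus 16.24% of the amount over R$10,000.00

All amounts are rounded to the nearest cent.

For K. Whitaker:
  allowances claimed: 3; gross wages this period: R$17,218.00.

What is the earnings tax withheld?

Earnings Tax: taxable = R$17,218.00 − 3×R$600.00 = R$15,418.00
  R$1,020.40 + 16.24% × (R$15,418.00 − R$10,000.00) = R$1,020.40 + 16.24% × R$5,418.00 = R$1,900.28

R$1,900.28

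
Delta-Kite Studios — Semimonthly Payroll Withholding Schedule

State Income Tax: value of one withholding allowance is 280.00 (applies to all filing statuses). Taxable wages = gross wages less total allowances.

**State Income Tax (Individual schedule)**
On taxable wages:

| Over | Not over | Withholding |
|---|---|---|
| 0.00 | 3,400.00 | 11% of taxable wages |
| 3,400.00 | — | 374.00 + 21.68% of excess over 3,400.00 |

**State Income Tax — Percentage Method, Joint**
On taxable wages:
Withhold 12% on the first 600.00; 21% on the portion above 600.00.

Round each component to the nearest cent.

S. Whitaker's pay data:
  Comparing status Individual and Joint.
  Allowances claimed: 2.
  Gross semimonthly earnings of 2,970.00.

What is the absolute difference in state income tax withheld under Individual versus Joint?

187.00

State Income Tax (Individual): taxable = 2,970.00 − 2×280.00 = 2,410.00
  11% × 2,410.00 = 265.10
State Income Tax (Joint): taxable = 2,970.00 − 2×280.00 = 2,410.00
  72.00 + 21% × (2,410.00 − 600.00) = 72.00 + 21% × 1,810.00 = 452.10
Difference: |265.10 − 452.10| = 187.00 (higher under Joint)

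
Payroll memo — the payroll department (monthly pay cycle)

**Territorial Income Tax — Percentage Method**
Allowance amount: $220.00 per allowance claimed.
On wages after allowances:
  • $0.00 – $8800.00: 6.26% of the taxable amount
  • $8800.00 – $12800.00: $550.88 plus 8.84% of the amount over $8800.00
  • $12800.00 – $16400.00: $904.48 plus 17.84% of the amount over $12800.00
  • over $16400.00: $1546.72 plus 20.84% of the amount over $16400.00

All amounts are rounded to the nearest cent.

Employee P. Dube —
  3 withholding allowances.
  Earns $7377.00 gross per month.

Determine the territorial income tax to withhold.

$420.48

Territorial Income Tax: taxable = $7377.00 − 3×$220.00 = $6717.00
  6.26% × $6717.00 = $420.48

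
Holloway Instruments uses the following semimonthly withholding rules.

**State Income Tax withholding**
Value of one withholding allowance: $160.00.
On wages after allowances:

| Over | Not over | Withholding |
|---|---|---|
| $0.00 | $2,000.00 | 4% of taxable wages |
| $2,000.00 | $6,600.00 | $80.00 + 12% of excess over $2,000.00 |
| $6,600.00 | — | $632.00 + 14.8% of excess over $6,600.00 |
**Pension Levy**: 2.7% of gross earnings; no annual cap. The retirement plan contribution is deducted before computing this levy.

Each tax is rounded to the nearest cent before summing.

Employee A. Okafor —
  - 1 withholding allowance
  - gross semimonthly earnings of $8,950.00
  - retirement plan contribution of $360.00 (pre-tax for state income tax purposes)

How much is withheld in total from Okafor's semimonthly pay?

State Income Tax: taxable = $8,950.00 − $360.00 − 1×$160.00 = $8,430.00
  $632.00 + 14.8% × ($8,430.00 − $6,600.00) = $632.00 + 14.8% × $1,830.00 = $902.84
Pension Levy: 2.7% × $8,590.00 = $231.93
Total: $902.84 + $231.93 = $1,134.77

$1,134.77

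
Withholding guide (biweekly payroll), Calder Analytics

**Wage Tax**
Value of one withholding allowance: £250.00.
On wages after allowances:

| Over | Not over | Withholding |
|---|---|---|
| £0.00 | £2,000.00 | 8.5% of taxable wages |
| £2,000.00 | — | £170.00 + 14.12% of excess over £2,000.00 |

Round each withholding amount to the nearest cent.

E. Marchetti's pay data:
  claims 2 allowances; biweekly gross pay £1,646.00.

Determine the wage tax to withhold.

£97.41

Wage Tax: taxable = £1,646.00 − 2×£250.00 = £1,146.00
  8.5% × £1,146.00 = £97.41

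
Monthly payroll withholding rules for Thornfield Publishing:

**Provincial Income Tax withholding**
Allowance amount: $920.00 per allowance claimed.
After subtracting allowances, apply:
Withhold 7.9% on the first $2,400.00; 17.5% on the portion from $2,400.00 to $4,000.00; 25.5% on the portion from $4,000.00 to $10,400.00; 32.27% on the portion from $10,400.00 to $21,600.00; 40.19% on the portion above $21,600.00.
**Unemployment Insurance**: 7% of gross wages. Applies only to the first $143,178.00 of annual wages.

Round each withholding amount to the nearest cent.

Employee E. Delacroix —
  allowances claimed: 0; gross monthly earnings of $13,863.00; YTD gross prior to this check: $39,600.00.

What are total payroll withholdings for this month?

Provincial Income Tax: taxable = $13,863.00
  $2,101.60 + 32.27% × ($13,863.00 − $10,400.00) = $2,101.60 + 32.27% × $3,463.00 = $3,219.11
Unemployment Insurance: 7% × $13,863.00 = $970.41
Total: $3,219.11 + $970.41 = $4,189.52

$4,189.52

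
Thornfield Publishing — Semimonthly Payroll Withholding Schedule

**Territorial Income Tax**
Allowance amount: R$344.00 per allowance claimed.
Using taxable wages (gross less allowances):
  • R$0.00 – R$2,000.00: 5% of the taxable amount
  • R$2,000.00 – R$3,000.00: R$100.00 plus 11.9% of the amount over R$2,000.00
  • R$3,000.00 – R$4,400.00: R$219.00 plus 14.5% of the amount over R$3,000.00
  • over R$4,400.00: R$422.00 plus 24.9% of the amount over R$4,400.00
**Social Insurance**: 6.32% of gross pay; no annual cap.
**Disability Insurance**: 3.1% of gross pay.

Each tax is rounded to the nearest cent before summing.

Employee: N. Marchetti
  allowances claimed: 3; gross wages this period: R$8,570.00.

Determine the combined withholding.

Territorial Income Tax: taxable = R$8,570.00 − 3×R$344.00 = R$7,538.00
  R$422.00 + 24.9% × (R$7,538.00 − R$4,400.00) = R$422.00 + 24.9% × R$3,138.00 = R$1,203.36
Social Insurance: 6.32% × R$8,570.00 = R$541.62
Disability Insurance: 3.1% × R$8,570.00 = R$265.67
Total: R$1,203.36 + R$541.62 + R$265.67 = R$2,010.65

R$2,010.65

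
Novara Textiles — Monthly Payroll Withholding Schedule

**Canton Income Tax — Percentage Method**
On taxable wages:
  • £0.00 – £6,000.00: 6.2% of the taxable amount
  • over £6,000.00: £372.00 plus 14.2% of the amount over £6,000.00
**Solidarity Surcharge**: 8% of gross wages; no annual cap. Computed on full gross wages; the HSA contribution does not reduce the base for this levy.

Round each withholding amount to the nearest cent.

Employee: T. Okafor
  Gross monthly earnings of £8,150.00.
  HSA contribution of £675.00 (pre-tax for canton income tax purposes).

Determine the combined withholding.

Canton Income Tax: taxable = £8,150.00 − £675.00 = £7,475.00
  £372.00 + 14.2% × (£7,475.00 − £6,000.00) = £372.00 + 14.2% × £1,475.00 = £581.45
Solidarity Surcharge: 8% × £8,150.00 = £652.00
Total: £581.45 + £652.00 = £1,233.45

£1,233.45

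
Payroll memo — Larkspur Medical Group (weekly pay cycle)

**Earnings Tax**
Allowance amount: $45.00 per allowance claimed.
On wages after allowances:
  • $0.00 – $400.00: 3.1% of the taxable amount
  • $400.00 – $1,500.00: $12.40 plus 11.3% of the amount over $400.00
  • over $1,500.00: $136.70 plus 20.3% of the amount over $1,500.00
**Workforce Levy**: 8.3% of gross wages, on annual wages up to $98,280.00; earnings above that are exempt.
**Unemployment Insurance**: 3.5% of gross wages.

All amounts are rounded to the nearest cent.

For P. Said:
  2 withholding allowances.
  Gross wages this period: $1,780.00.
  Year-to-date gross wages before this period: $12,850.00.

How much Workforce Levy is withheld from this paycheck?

Workforce Levy: 8.3% × $1,780.00 = $147.74

$147.74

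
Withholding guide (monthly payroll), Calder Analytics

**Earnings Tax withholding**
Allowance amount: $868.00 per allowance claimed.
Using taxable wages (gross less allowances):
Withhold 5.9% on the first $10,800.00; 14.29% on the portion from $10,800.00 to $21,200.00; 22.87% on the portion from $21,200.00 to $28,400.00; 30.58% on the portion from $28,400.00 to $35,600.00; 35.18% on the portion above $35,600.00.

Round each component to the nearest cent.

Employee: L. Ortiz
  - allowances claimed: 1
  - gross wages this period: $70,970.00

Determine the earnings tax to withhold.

$18,109.56

Earnings Tax: taxable = $70,970.00 − 1×$868.00 = $70,102.00
  $5,971.76 + 35.18% × ($70,102.00 − $35,600.00) = $5,971.76 + 35.18% × $34,502.00 = $18,109.56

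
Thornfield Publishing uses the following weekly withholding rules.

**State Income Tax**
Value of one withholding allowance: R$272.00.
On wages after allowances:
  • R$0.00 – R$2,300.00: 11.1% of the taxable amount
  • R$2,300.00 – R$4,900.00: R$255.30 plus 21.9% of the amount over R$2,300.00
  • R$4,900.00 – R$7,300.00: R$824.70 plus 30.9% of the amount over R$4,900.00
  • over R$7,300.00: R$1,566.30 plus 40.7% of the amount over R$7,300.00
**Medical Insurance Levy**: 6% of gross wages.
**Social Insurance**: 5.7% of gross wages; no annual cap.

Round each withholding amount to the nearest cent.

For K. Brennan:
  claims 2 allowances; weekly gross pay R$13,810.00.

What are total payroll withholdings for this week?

R$5,610.23

State Income Tax: taxable = R$13,810.00 − 2×R$272.00 = R$13,266.00
  R$1,566.30 + 40.7% × (R$13,266.00 − R$7,300.00) = R$1,566.30 + 40.7% × R$5,966.00 = R$3,994.46
Medical Insurance Levy: 6% × R$13,810.00 = R$828.60
Social Insurance: 5.7% × R$13,810.00 = R$787.17
Total: R$3,994.46 + R$828.60 + R$787.17 = R$5,610.23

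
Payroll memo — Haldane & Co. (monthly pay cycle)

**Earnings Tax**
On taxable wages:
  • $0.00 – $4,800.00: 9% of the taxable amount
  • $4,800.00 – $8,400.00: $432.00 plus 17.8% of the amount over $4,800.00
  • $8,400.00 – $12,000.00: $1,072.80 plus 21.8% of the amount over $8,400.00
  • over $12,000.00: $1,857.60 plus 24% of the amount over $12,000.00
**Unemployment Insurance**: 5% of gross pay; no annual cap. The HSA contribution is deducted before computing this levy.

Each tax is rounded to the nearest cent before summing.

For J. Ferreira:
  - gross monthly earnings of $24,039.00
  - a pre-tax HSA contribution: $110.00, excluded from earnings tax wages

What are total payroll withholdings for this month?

Earnings Tax: taxable = $24,039.00 − $110.00 = $23,929.00
  $1,857.60 + 24% × ($23,929.00 − $12,000.00) = $1,857.60 + 24% × $11,929.00 = $4,720.56
Unemployment Insurance: 5% × $23,929.00 = $1,196.45
Total: $4,720.56 + $1,196.45 = $5,917.01

$5,917.01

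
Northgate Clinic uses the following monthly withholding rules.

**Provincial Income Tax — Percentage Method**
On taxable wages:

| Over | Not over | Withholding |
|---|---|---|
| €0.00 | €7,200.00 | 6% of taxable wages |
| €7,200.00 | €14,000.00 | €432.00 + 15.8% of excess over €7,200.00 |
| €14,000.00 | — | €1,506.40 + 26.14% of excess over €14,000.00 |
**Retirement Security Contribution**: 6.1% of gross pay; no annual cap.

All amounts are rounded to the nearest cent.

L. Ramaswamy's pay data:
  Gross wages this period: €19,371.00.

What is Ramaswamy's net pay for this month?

€15,278.99

Provincial Income Tax: taxable = €19,371.00
  €1,506.40 + 26.14% × (€19,371.00 − €14,000.00) = €1,506.40 + 26.14% × €5,371.00 = €2,910.38
Retirement Security Contribution: 6.1% × €19,371.00 = €1,181.63
Total withheld: €2,910.38 + €1,181.63 = €4,092.01
Net pay: €19,371.00 − €4,092.01 = €15,278.99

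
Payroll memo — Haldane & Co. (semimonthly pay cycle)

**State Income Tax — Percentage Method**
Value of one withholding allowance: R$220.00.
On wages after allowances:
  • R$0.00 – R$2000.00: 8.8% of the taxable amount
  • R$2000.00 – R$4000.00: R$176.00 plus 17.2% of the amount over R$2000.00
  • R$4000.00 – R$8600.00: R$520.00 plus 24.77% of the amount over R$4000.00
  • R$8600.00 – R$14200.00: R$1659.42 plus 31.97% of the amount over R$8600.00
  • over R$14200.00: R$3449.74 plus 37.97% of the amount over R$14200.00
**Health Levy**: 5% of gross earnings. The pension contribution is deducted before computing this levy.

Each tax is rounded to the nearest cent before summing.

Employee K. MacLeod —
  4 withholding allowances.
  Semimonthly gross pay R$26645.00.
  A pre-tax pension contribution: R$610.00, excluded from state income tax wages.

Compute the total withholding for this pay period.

State Income Tax: taxable = R$26645.00 − R$610.00 − 4×R$220.00 = R$25155.00
  R$3449.74 + 37.97% × (R$25155.00 − R$14200.00) = R$3449.74 + 37.97% × R$10955.00 = R$7609.35
Health Levy: 5% × R$26035.00 = R$1301.75
Total: R$7609.35 + R$1301.75 = R$8911.10

R$8911.10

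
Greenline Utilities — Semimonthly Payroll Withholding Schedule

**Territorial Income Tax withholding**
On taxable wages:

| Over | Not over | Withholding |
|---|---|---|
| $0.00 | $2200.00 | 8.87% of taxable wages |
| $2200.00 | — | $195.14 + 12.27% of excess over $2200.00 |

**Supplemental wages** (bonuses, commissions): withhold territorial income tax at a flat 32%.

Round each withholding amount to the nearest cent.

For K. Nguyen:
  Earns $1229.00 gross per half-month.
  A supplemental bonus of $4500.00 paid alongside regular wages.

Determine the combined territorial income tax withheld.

$1549.01

Territorial Income Tax: taxable = $1229.00
  8.87% × $1229.00 = $109.01
Supplemental (32% flat on bonus): 32% × $4500.00 = $1440.00
Total territorial income tax: $109.01 + $1440.00 = $1549.01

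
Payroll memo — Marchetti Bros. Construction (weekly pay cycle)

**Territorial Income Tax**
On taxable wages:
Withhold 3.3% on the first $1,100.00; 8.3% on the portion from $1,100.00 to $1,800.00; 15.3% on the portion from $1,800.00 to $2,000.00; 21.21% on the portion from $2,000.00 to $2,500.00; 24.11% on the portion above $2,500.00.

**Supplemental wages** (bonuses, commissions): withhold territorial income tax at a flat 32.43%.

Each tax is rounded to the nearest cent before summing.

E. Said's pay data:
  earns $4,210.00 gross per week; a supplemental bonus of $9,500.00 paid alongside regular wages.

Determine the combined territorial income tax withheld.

$3,724.18

Territorial Income Tax: taxable = $4,210.00
  $231.05 + 24.11% × ($4,210.00 − $2,500.00) = $231.05 + 24.11% × $1,710.00 = $643.33
Supplemental (32.43% flat on bonus): 32.43% × $9,500.00 = $3,080.85
Total territorial income tax: $643.33 + $3,080.85 = $3,724.18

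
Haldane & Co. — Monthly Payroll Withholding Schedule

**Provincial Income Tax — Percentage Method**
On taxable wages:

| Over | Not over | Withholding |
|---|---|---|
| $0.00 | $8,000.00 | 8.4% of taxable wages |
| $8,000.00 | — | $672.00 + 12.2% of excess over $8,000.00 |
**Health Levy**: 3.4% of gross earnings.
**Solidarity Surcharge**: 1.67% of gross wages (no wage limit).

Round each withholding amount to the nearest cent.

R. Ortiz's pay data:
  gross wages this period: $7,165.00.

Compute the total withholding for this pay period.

Provincial Income Tax: taxable = $7,165.00
  8.4% × $7,165.00 = $601.86
Health Levy: 3.4% × $7,165.00 = $243.61
Solidarity Surcharge: 1.67% × $7,165.00 = $119.66
Total: $601.86 + $243.61 + $119.66 = $965.13

$965.13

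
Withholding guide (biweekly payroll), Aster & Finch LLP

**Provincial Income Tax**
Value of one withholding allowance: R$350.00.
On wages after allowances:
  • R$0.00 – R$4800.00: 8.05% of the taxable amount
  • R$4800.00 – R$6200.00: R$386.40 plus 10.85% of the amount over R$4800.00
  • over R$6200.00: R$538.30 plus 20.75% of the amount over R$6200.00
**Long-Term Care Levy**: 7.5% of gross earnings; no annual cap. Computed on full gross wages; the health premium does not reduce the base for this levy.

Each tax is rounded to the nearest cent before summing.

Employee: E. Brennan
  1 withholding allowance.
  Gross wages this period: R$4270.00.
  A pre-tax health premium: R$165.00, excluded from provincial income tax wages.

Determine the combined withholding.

R$622.53

Provincial Income Tax: taxable = R$4270.00 − R$165.00 − 1×R$350.00 = R$3755.00
  8.05% × R$3755.00 = R$302.28
Long-Term Care Levy: 7.5% × R$4270.00 = R$320.25
Total: R$302.28 + R$320.25 = R$622.53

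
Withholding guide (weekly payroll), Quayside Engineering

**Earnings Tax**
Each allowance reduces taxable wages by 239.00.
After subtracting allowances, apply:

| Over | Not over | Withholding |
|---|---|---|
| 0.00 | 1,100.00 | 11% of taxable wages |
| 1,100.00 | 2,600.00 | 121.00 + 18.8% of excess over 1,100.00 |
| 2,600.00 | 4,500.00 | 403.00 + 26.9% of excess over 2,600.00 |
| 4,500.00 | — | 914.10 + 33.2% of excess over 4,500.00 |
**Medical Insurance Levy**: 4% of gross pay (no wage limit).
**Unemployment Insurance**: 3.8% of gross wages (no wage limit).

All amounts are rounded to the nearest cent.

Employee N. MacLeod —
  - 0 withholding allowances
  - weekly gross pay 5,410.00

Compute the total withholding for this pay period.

1,638.20

Earnings Tax: taxable = 5,410.00
  914.10 + 33.2% × (5,410.00 − 4,500.00) = 914.10 + 33.2% × 910.00 = 1,216.22
Medical Insurance Levy: 4% × 5,410.00 = 216.40
Unemployment Insurance: 3.8% × 5,410.00 = 205.58
Total: 1,216.22 + 216.40 + 205.58 = 1,638.20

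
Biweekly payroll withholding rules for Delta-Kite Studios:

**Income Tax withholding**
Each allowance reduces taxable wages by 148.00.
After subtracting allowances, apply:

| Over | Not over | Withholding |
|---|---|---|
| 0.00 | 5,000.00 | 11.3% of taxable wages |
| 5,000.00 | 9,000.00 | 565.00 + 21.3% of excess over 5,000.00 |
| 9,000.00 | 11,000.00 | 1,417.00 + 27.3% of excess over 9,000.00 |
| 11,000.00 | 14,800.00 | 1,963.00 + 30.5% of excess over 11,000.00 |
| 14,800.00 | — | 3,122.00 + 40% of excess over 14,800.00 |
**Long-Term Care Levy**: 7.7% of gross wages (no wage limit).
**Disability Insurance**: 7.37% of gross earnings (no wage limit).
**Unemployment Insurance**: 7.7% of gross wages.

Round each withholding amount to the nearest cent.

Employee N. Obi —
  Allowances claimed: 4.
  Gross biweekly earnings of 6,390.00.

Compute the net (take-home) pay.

4,200.03

Income Tax: taxable = 6,390.00 − 4×148.00 = 5,798.00
  565.00 + 21.3% × (5,798.00 − 5,000.00) = 565.00 + 21.3% × 798.00 = 734.97
Long-Term Care Levy: 7.7% × 6,390.00 = 492.03
Disability Insurance: 7.37% × 6,390.00 = 470.94
Unemployment Insurance: 7.7% × 6,390.00 = 492.03
Total withheld: 734.97 + 492.03 + 470.94 + 492.03 = 2,189.97
Net pay: 6,390.00 − 2,189.97 = 4,200.03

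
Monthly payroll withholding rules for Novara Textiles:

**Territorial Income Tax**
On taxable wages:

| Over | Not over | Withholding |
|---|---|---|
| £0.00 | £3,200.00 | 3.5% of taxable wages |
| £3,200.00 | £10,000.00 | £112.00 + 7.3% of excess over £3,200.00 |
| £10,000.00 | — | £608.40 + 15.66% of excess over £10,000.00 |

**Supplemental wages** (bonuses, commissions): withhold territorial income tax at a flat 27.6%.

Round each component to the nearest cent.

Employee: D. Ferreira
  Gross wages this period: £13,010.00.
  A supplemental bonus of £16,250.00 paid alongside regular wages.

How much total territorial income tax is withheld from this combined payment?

£5,564.77

Territorial Income Tax: taxable = £13,010.00
  £608.40 + 15.66% × (£13,010.00 − £10,000.00) = £608.40 + 15.66% × £3,010.00 = £1,079.77
Supplemental (27.6% flat on bonus): 27.6% × £16,250.00 = £4,485.00
Total territorial income tax: £1,079.77 + £4,485.00 = £5,564.77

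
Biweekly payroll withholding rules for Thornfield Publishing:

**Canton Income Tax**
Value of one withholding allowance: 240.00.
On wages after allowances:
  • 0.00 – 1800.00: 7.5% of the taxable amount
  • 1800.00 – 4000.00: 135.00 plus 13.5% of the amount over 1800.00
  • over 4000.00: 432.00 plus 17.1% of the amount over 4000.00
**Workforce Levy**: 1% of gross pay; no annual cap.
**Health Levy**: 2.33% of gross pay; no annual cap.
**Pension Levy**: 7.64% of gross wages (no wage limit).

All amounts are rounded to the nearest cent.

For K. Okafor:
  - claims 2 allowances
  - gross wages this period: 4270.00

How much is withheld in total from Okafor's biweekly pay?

872.07

Canton Income Tax: taxable = 4270.00 − 2×240.00 = 3790.00
  135.00 + 13.5% × (3790.00 − 1800.00) = 135.00 + 13.5% × 1990.00 = 403.65
Workforce Levy: 1% × 4270.00 = 42.70
Health Levy: 2.33% × 4270.00 = 99.49
Pension Levy: 7.64% × 4270.00 = 326.23
Total: 403.65 + 42.70 + 99.49 + 326.23 = 872.07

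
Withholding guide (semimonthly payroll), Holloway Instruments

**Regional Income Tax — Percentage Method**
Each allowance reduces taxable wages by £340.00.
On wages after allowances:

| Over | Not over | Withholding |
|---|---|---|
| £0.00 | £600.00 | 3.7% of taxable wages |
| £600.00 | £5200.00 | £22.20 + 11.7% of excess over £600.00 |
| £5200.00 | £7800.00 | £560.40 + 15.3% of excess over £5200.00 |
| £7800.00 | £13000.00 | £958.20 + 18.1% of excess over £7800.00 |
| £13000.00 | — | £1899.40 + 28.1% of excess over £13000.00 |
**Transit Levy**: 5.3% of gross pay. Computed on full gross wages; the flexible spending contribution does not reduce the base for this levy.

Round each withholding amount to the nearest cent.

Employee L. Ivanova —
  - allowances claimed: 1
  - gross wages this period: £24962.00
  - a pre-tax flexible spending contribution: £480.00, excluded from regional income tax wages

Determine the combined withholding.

Regional Income Tax: taxable = £24962.00 − £480.00 − 1×£340.00 = £24142.00
  £1899.40 + 28.1% × (£24142.00 − £13000.00) = £1899.40 + 28.1% × £11142.00 = £5030.30
Transit Levy: 5.3% × £24962.00 = £1322.99
Total: £5030.30 + £1322.99 = £6353.29

£6353.29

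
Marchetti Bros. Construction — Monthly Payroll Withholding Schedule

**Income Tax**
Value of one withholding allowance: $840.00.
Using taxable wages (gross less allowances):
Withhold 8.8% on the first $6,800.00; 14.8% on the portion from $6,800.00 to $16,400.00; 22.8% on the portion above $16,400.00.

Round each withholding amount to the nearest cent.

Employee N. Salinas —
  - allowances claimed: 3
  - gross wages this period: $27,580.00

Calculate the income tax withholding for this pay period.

$3,993.68

Income Tax: taxable = $27,580.00 − 3×$840.00 = $25,060.00
  $2,019.20 + 22.8% × ($25,060.00 − $16,400.00) = $2,019.20 + 22.8% × $8,660.00 = $3,993.68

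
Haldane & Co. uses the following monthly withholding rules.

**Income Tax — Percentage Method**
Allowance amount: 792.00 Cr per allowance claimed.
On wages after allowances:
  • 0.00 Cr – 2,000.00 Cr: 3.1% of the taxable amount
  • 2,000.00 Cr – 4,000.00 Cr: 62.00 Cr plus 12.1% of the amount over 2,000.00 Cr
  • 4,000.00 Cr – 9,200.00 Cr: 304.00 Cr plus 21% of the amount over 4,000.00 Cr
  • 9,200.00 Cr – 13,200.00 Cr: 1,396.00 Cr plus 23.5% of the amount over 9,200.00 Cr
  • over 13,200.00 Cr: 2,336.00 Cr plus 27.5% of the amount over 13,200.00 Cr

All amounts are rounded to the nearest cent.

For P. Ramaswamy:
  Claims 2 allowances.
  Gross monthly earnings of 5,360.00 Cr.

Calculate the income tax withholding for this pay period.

Income Tax: taxable = 5,360.00 Cr − 2×792.00 Cr = 3,776.00 Cr
  62.00 Cr + 12.1% × (3,776.00 Cr − 2,000.00 Cr) = 62.00 Cr + 12.1% × 1,776.00 Cr = 276.90 Cr

276.90 Cr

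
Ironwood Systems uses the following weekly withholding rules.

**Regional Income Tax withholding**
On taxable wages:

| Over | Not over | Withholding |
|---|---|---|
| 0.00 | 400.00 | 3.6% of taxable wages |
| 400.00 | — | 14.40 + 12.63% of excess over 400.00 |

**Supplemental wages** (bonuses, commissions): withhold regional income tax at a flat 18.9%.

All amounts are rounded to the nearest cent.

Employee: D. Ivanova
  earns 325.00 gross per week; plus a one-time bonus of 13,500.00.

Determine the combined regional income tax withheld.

2,563.20

Regional Income Tax: taxable = 325.00
  3.6% × 325.00 = 11.70
Supplemental (18.9% flat on bonus): 18.9% × 13,500.00 = 2,551.50
Total regional income tax: 11.70 + 2,551.50 = 2,563.20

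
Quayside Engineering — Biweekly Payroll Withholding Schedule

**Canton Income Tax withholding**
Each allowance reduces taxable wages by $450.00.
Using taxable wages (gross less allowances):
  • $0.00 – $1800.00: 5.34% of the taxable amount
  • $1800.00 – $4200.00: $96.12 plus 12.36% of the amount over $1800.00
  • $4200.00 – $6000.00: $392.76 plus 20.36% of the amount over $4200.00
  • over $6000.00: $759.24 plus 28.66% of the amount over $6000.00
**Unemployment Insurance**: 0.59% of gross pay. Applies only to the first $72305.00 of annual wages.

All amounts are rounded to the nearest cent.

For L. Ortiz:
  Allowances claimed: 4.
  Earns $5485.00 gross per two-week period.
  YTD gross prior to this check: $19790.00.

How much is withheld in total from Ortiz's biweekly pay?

Canton Income Tax: taxable = $5485.00 − 4×$450.00 = $3685.00
  $96.12 + 12.36% × ($3685.00 − $1800.00) = $96.12 + 12.36% × $1885.00 = $329.11
Unemployment Insurance: 0.59% × $5485.00 = $32.36
Total: $329.11 + $32.36 = $361.47

$361.47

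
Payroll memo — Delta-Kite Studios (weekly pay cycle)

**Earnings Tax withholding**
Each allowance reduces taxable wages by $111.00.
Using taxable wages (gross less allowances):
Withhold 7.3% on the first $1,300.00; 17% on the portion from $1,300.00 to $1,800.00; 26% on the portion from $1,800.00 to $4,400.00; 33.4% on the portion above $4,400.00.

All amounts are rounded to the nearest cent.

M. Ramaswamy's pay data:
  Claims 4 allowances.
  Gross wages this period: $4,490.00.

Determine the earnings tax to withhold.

$763.86

Earnings Tax: taxable = $4,490.00 − 4×$111.00 = $4,046.00
  $179.90 + 26% × ($4,046.00 − $1,800.00) = $179.90 + 26% × $2,246.00 = $763.86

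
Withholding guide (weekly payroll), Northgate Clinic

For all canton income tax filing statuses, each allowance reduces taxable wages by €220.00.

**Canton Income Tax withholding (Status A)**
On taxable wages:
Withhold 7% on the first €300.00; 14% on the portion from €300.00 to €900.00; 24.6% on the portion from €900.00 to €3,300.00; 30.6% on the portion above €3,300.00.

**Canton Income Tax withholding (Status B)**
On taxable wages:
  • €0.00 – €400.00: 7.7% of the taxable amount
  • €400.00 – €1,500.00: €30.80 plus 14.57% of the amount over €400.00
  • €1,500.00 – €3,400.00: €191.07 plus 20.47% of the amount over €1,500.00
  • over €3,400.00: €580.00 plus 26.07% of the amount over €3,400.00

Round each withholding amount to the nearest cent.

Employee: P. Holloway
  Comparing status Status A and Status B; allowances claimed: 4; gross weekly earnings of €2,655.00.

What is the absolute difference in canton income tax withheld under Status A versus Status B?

Canton Income Tax (Status A): taxable = €2,655.00 − 4×€220.00 = €1,775.00
  €105.00 + 24.6% × (€1,775.00 − €900.00) = €105.00 + 24.6% × €875.00 = €320.25
Canton Income Tax (Status B): taxable = €2,655.00 − 4×€220.00 = €1,775.00
  €191.07 + 20.47% × (€1,775.00 − €1,500.00) = €191.07 + 20.47% × €275.00 = €247.36
Difference: |€320.25 − €247.36| = €72.89 (higher under Status A)

€72.89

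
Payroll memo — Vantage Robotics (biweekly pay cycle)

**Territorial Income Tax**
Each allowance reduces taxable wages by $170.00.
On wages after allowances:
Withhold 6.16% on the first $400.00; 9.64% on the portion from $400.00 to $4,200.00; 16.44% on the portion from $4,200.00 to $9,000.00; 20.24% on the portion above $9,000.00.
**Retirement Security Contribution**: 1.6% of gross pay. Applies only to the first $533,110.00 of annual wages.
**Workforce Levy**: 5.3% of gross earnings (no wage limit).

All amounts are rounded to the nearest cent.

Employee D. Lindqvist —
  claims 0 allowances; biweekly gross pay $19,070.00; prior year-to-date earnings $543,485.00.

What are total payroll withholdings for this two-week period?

Territorial Income Tax: taxable = $19,070.00
  $1,180.08 + 20.24% × ($19,070.00 − $9,000.00) = $1,180.08 + 20.24% × $10,070.00 = $3,218.25
Retirement Security Contribution: YTD $543,485.00 ≥ cap $533,110.00 → $0.00
Workforce Levy: 5.3% × $19,070.00 = $1,010.71
Total: $3,218.25 + $0.00 + $1,010.71 = $4,228.96

$4,228.96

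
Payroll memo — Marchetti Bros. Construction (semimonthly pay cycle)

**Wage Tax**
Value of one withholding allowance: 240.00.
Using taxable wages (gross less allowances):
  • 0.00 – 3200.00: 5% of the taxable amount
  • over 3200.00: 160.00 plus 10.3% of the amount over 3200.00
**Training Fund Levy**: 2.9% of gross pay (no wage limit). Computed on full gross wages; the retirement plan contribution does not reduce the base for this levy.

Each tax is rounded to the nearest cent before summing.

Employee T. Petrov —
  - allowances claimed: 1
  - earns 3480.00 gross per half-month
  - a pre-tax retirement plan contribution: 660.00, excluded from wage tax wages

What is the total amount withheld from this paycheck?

Wage Tax: taxable = 3480.00 − 660.00 − 1×240.00 = 2580.00
  5% × 2580.00 = 129.00
Training Fund Levy: 2.9% × 3480.00 = 100.92
Total: 129.00 + 100.92 = 229.92

229.92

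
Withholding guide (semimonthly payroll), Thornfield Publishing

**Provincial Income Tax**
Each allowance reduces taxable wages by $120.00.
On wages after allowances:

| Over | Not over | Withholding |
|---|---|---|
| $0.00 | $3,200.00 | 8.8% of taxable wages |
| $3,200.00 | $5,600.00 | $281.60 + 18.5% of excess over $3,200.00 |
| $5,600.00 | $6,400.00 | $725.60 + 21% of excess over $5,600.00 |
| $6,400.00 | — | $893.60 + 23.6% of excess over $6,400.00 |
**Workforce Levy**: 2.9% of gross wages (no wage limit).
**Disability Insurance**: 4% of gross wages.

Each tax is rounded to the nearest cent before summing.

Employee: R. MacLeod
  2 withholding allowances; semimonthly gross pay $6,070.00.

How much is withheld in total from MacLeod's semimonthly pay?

$1,192.73

Provincial Income Tax: taxable = $6,070.00 − 2×$120.00 = $5,830.00
  $725.60 + 21% × ($5,830.00 − $5,600.00) = $725.60 + 21% × $230.00 = $773.90
Workforce Levy: 2.9% × $6,070.00 = $176.03
Disability Insurance: 4% × $6,070.00 = $242.80
Total: $773.90 + $176.03 + $242.80 = $1,192.73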